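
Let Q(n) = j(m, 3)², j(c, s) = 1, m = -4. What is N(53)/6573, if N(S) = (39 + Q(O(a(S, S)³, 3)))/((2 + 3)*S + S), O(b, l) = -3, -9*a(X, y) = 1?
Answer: 20/1045107 ≈ 1.9137e-5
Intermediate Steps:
a(X, y) = -⅑ (a(X, y) = -⅑*1 = -⅑)
Q(n) = 1 (Q(n) = 1² = 1)
N(S) = 20/(3*S) (N(S) = (39 + 1)/((2 + 3)*S + S) = 40/(5*S + S) = 40/((6*S)) = 40*(1/(6*S)) = 20/(3*S))
N(53)/6573 = ((20/3)/53)/6573 = ((20/3)*(1/53))*(1/6573) = (20/159)*(1/6573) = 20/1045107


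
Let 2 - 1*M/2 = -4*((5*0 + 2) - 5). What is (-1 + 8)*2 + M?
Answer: -6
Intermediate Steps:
M = -20 (M = 4 - (-8)*((5*0 + 2) - 5) = 4 - (-8)*((0 + 2) - 5) = 4 - (-8)*(2 - 5) = 4 - (-8)*(-3) = 4 - 2*12 = 4 - 24 = -20)
(-1 + 8)*2 + M = (-1 + 8)*2 - 20 = 7*2 - 20 = 14 - 20 = -6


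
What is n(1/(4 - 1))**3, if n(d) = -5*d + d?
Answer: -64/27 ≈ -2.3704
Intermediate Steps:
n(d) = -4*d
n(1/(4 - 1))**3 = (-4/(4 - 1))**3 = (-4/3)**3 = -64/27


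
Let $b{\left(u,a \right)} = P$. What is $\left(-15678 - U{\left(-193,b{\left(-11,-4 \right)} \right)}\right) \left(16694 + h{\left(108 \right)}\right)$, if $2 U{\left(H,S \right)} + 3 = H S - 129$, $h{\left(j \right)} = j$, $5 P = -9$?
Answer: $- \frac{1326156657}{5} \approx -2.6523 \cdot 10^{8}$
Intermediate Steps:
$P = - \frac{9}{5}$ ($P = \frac{1}{5} \left(-9\right) = - \frac{9}{5} \approx -1.8$)
$b{\left(u,a \right)} = - \frac{9}{5}$
$U{\left(H,S \right)} = -66 + \frac{H S}{2}$ ($U{\left(H,S \right)} = - \frac{3}{2} + \frac{H S - 129}{2} = - \frac{3}{2} + \frac{-129 + H S}{2} = - \frac{3}{2} + \left(- \frac{129}{2} + \frac{H S}{2}\right) = -66 + \frac{H S}{2}$)
$\left(-15678 - U{\left(-193,b{\left(-11,-4 \right)} \right)}\right) \left(16694 + h{\left(108 \right)}\right) = \left(-15678 - \left(-66 + \frac{1}{2} \left(-193\right) \left(- \frac{9}{5}\right)\right)\right) \left(16694 + 108\right) = \left(-15678 - \left(-66 + \frac{1737}{10}\right)\right) 16802 = \left(-15678 - \frac{1077}{10}\right) 16802 = \left(- \frac{157857}{10}\right) 16802 = - \frac{1326156657}{5}$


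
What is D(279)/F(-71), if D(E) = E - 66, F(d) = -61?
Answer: -213/61 ≈ -3.4918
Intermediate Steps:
D(E) = -66 + E
D(279)/F(-71) = (-66 + 279)/(-61) = 213*(-1/61) = -213/61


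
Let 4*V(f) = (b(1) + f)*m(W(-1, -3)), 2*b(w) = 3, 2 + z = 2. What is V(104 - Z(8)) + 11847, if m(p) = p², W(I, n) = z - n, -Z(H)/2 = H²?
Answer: 98979/8 ≈ 12372.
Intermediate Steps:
z = 0 (z = -2 + 2 = 0)
Z(H) = -2*H²
W(I, n) = -n (W(I, n) = 0 - n = -n)
b(w) = 3/2 (b(w) = (½)*3 = 3/2)
V(f) = 27/8 + 9*f/4 (V(f) = ((3/2 + f)*(-1*(-3))²)/4 = ((3/2 + f)*3²)/4 = ((3/2 + f)*9)/4 = (27/2 + 9*f)/4 = 27/8 + 9*f/4)
V(104 - Z(8)) + 11847 = (27/8 + 9*(104 - (-2)*8²)/4) + 11847 = (27/8 + 9*(104 - (-2)*64)/4) + 11847 = (27/8 + 9*(104 - 1*(-128))/4) + 11847 = (27/8 + 9*(104 + 128)/4) + 11847 = (27/8 + (9/4)*232) + 11847 = (27/8 + 522) + 11847 = 4203/8 + 11847 = 98979/8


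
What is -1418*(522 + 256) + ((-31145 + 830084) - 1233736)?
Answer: -1538001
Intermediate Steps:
-1418*(522 + 256) + ((-31145 + 830084) - 1233736) = -1418*778 + (798939 - 1233736) = -1103204 - 434797 = -1538001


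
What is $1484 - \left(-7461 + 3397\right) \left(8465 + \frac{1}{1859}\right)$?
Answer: $\frac{63955634660}{1859} \approx 3.4403 \cdot 10^{7}$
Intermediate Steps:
$1484 - \left(-7461 + 3397\right) \left(8465 + \frac{1}{1859}\right) = 1484 - - 4064 \left(8465 + \frac{1}{1859}\right) = 1484 - \left(-4064\right) \frac{15736436}{1859} = 1484 - - \frac{63952875904}{1859} = 1484 + \frac{63952875904}{1859} = \frac{63955634660}{1859}$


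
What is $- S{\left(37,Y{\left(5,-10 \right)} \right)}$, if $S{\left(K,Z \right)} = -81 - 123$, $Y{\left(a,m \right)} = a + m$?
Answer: $204$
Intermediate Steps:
$S{\left(K,Z \right)} = -204$
$- S{\left(37,Y{\left(5,-10 \right)} \right)} = \left(-1\right) \left(-204\right) = 204$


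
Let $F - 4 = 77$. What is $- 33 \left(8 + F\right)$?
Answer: $-2937$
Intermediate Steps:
$F = 81$ ($F = 4 + 77 = 81$)
$- 33 \left(8 + F\right) = - 33 \left(8 + 81\right) = \left(-33\right) 89 = -2937$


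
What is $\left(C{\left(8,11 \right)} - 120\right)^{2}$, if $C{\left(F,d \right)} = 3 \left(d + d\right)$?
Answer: $2916$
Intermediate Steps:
$C{\left(F,d \right)} = 6 d$ ($C{\left(F,d \right)} = 3 \cdot 2 d = 6 d$)
$\left(C{\left(8,11 \right)} - 120\right)^{2} = \left(6 \cdot 11 - 120\right)^{2} = \left(66 - 120\right)^{2} = \left(-54\right)^{2} = 2916$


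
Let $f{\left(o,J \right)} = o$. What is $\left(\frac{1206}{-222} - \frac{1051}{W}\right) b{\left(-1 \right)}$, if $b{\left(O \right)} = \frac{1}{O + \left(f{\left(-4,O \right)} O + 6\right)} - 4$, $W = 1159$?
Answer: $\frac{9514610}{385947} \approx 24.653$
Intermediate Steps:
$b{\left(O \right)} = -4 + \frac{1}{6 - 3 O}$ ($b{\left(O \right)} = \frac{1}{O - \left(-6 + 4 O\right)} - 4 = \frac{1}{6 - 3 O} - 4 = -4 + \frac{1}{6 - 3 O}$)
$\left(\frac{1206}{-222} - \frac{1051}{W}\right) b{\left(-1 \right)} = \left(\frac{1206}{-222} - \frac{1051}{1159}\right) \frac{-23 + 12 \left(-1\right)}{3 \left(2 - -1\right)} = \left(1206 \left(- \frac{1}{222}\right) - \frac{1051}{1159}\right) \frac{-23 - 12}{3 \left(2 + 1\right)} = \left(- \frac{201}{37} - \frac{1051}{1159}\right) \frac{1}{3} \cdot \frac{1}{3} \left(-35\right) = - \frac{271846 \cdot \frac{1}{3} \cdot \frac{1}{3} \left(-35\right)}{42883} = \left(- \frac{271846}{42883}\right) \left(- \frac{35}{9}\right) = \frac{9514610}{385947}$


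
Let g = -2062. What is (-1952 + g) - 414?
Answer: -4428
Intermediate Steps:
(-1952 + g) - 414 = (-1952 - 2062) - 414 = -4014 - 414 = -4428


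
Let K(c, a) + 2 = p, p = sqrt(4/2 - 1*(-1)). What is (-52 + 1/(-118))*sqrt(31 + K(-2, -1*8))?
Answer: -6137*sqrt(29 + sqrt(3))/118 ≈ -288.32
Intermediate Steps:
p = sqrt(3) (p = sqrt(4*(1/2) + 1) = sqrt(2 + 1) = sqrt(3) ≈ 1.7320)
K(c, a) = -2 + sqrt(3)
(-52 + 1/(-118))*sqrt(31 + K(-2, -1*8)) = (-52 + 1/(-118))*sqrt(31 + (-2 + sqrt(3))) = (-52 - 1/118)*sqrt(29 + sqrt(3)) = -6137*sqrt(29 + sqrt(3))/118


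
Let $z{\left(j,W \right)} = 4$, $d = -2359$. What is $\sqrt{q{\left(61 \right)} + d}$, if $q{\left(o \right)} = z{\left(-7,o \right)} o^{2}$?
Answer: $5 \sqrt{501} \approx 111.92$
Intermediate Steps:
$q{\left(o \right)} = 4 o^{2}$
$\sqrt{q{\left(61 \right)} + d} = \sqrt{4 \cdot 61^{2} - 2359} = \sqrt{4 \cdot 3721 - 2359} = \sqrt{14884 - 2359} = \sqrt{12525} = 5 \sqrt{501}$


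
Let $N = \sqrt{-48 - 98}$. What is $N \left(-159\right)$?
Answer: $- 159 i \sqrt{146} \approx - 1921.2 i$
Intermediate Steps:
$N = i \sqrt{146}$ ($N = \sqrt{-146} = i \sqrt{146} \approx 12.083 i$)
$N \left(-159\right) = i \sqrt{146} \left(-159\right) = - 159 i \sqrt{146}$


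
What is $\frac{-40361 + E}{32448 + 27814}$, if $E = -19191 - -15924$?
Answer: $- \frac{21814}{30131} \approx -0.72397$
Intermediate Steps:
$E = -3267$ ($E = -19191 + 15924 = -3267$)
$\frac{-40361 + E}{32448 + 27814} = \frac{-40361 - 3267}{32448 + 27814} = - \frac{43628}{60262} = \left(-43628\right) \frac{1}{60262} = - \frac{21814}{30131}$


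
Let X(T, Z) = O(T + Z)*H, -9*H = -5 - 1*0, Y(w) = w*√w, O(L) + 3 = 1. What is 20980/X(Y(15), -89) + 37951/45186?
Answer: -853164101/45186 ≈ -18881.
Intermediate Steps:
O(L) = -2 (O(L) = -3 + 1 = -2)
Y(w) = w^(3/2)
H = 5/9 (H = -(-5 - 1*0)/9 = -(-5 + 0)/9 = -⅑*(-5) = 5/9 ≈ 0.55556)
X(T, Z) = -10/9 (X(T, Z) = -2*5/9 = -10/9)
20980/X(Y(15), -89) + 37951/45186 = 20980/(-10/9) + 37951/45186 = 20980*(-9/10) + 37951*(1/45186) = -18882 + 37951/45186 = -853164101/45186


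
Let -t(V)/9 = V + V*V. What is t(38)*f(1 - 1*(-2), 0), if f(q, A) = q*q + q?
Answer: -160056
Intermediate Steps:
t(V) = -9*V - 9*V² (t(V) = -9*(V + V*V) = -9*(V + V²) = -9*V - 9*V²)
f(q, A) = q + q² (f(q, A) = q² + q = q + q²)
t(38)*f(1 - 1*(-2), 0) = (-9*38*(1 + 38))*((1 - 1*(-2))*(1 + (1 - 1*(-2)))) = (-9*38*39)*((1 + 2)*(1 + (1 + 2))) = -40014*(1 + 3) = -40014*4 = -13338*12 = -160056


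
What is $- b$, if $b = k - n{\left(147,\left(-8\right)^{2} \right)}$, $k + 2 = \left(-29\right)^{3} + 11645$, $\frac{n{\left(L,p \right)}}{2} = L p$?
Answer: $31562$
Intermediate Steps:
$n{\left(L,p \right)} = 2 L p$
$k = -12746$ ($k = -2 + \left(\left(-29\right)^{3} + 11645\right) = -2 + \left(-24389 + 11645\right) = -2 - 12744 = -12746$)
$b = -31562$ ($b = -12746 - 2 \cdot 147 \left(-8\right)^{2} = -12746 - 2 \cdot 147 \cdot 64 = -12746 - 18816 = -31562$)
$- b = \left(-1\right) \left(-31562\right) = 31562$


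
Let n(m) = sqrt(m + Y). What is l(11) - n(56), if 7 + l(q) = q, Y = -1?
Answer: 4 - sqrt(55) ≈ -3.4162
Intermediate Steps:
n(m) = sqrt(-1 + m) (n(m) = sqrt(m - 1) = sqrt(-1 + m))
l(q) = -7 + q
l(11) - n(56) = (-7 + 11) - sqrt(-1 + 56) = 4 - sqrt(55)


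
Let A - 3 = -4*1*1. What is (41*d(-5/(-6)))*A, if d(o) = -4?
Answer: 164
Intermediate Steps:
A = -1 (A = 3 - 4*1*1 = 3 - 4*1 = 3 - 4 = -1)
(41*d(-5/(-6)))*A = (41*(-4))*(-1) = -164*(-1) = 164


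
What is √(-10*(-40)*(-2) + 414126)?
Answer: √413326 ≈ 642.90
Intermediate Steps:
√(-10*(-40)*(-2) + 414126) = √(400*(-2) + 414126) = √(-800 + 414126) = √413326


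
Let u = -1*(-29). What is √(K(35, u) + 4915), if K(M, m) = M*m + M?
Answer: √5965 ≈ 77.233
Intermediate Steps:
u = 29
K(M, m) = M + M*m
√(K(35, u) + 4915) = √(35*(1 + 29) + 4915) = √(35*30 + 4915) = √(1050 + 4915) = √5965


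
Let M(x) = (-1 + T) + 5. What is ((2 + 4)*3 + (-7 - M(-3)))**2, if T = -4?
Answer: 121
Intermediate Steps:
M(x) = 0 (M(x) = (-1 - 4) + 5 = -5 + 5 = 0)
((2 + 4)*3 + (-7 - M(-3)))**2 = ((2 + 4)*3 + (-7 - 1*0))**2 = (6*3 + (-7 + 0))**2 = (18 - 7)**2 = 11**2 = 121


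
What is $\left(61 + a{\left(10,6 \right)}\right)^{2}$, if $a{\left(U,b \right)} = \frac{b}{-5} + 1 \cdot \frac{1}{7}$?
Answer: $\frac{4401604}{1225} \approx 3593.1$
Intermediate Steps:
$a{\left(U,b \right)} = \frac{1}{7} - \frac{b}{5}$ ($a{\left(U,b \right)} = b \left(- \frac{1}{5}\right) + 1 \cdot \frac{1}{7} = - \frac{b}{5} + \frac{1}{7} = \frac{1}{7} - \frac{b}{5}$)
$\left(61 + a{\left(10,6 \right)}\right)^{2} = \left(61 + \left(\frac{1}{7} - \frac{6}{5}\right)\right)^{2} = \left(61 - \frac{37}{35}\right)^{2} = \left(\frac{2098}{35}\right)^{2} = \frac{4401604}{1225}$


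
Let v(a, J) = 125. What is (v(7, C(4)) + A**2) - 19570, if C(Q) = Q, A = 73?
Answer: -14116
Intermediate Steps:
(v(7, C(4)) + A**2) - 19570 = (125 + 73**2) - 19570 = (125 + 5329) - 19570 = 5454 - 19570 = -14116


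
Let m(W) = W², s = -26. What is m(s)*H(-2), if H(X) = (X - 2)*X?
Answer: 5408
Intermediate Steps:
H(X) = X*(-2 + X) (H(X) = (-2 + X)*X = X*(-2 + X))
m(s)*H(-2) = (-26)²*(-2*(-2 - 2)) = 676*(-2*(-4)) = 676*8 = 5408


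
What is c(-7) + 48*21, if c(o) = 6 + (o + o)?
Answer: 1000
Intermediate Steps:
c(o) = 6 + 2*o
c(-7) + 48*21 = (6 + 2*(-7)) + 48*21 = (6 - 14) + 1008 = -8 + 1008 = 1000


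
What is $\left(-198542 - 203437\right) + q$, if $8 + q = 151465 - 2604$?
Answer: $-253126$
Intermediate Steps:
$q = 148853$ ($q = -8 + \left(151465 - 2604\right) = -8 + 148861 = 148853$)
$\left(-198542 - 203437\right) + q = \left(-198542 - 203437\right) + 148853 = -401979 + 148853 = -253126$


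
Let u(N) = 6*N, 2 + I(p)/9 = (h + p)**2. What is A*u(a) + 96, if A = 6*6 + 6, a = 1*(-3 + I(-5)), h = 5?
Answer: -5196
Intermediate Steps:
I(p) = -18 + 9*(5 + p)**2
a = -21 (a = 1*(-3 + (-18 + 9*(5 - 5)**2)) = 1*(-3 + (-18 + 9*0**2)) = 1*(-3 + (-18 + 9*0)) = 1*(-3 + (-18 + 0)) = 1*(-3 - 18) = 1*(-21) = -21)
A = 42 (A = 36 + 6 = 42)
A*u(a) + 96 = 42*(6*(-21)) + 96 = 42*(-126) + 96 = -5292 + 96 = -5196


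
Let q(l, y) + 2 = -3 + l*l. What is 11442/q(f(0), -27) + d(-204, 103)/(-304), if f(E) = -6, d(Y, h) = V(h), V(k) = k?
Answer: 3475175/9424 ≈ 368.76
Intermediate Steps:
d(Y, h) = h
q(l, y) = -5 + l² (q(l, y) = -2 + (-3 + l*l) = -2 + (-3 + l²) = -5 + l²)
11442/q(f(0), -27) + d(-204, 103)/(-304) = 11442/(-5 + (-6)²) + 103/(-304) = 11442/(-5 + 36) + 103*(-1/304) = 11442/31 - 103/304 = 3475175/9424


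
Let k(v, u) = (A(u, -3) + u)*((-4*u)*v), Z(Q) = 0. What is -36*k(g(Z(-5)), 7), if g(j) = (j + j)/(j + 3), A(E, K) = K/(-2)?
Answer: 0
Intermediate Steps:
A(E, K) = -K/2 (A(E, K) = K*(-½) = -K/2)
g(j) = 2*j/(3 + j) (g(j) = (2*j)/(3 + j) = 2*j/(3 + j))
k(v, u) = -4*u*v*(3/2 + u) (k(v, u) = (-½*(-3) + u)*((-4*u)*v) = (3/2 + u)*(-4*u*v) = -4*u*v*(3/2 + u))
-36*k(g(Z(-5)), 7) = -(-72)*7*2*0/(3 + 0)*(3 + 2*7) = -(-72)*7*2*0/3*(3 + 14) = -(-72)*7*2*0*(⅓)*17 = -(-72)*7*0*17 = -36*0 = 0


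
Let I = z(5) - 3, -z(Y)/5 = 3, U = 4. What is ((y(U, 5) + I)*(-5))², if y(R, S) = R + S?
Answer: 2025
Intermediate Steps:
z(Y) = -15 (z(Y) = -5*3 = -15)
I = -18 (I = -15 - 3 = -18)
((y(U, 5) + I)*(-5))² = (((4 + 5) - 18)*(-5))² = ((9 - 18)*(-5))² = (-9*(-5))² = 45² = 2025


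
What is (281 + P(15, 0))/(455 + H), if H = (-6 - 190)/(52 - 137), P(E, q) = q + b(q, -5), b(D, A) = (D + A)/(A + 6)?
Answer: 7820/12957 ≈ 0.60353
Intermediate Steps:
b(D, A) = (A + D)/(6 + A)
P(E, q) = -5 + 2*q (P(E, q) = q + (-5 + q)/(6 - 5) = q + (-5 + q)/1 = q + 1*(-5 + q) = q + (-5 + q) = -5 + 2*q)
H = 196/85 (H = -196/(-85) = -196*(-1/85) = 196/85 ≈ 2.3059)
(281 + P(15, 0))/(455 + H) = (281 + (-5 + 2*0))/(455 + 196/85) = (281 + (-5 + 0))/(38871/85) = (281 - 5)*(85/38871) = 276*(85/38871) = 7820/12957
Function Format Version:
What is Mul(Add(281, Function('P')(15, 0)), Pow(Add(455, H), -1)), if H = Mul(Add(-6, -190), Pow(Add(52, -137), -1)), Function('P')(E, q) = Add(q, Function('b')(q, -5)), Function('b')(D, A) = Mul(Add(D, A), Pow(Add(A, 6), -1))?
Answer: Rational(7820, 12957) ≈ 0.60353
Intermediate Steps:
Function('b')(D, A) = Mul(Pow(Add(6, A), -1), Add(A, D)) (Function('b')(D, A) = Mul(Add(A, D), Pow(Add(6, A), -1)) = Mul(Pow(Add(6, A), -1), Add(A, D)))
Function('P')(E, q) = Add(-5, Mul(2, q)) (Function('P')(E, q) = Add(q, Mul(Pow(Add(6, -5), -1), Add(-5, q))) = Add(q, Mul(Pow(1, -1), Add(-5, q))) = Add(q, Mul(1, Add(-5, q))) = Add(q, Add(-5, q)) = Add(-5, Mul(2, q)))
H = Rational(196, 85) (H = Mul(-196, Pow(-85, -1)) = Mul(-196, Rational(-1, 85)) = Rational(196, 85) ≈ 2.3059)
Mul(Add(281, Function('P')(15, 0)), Pow(Add(455, H), -1)) = Mul(Add(281, Add(-5, Mul(2, 0))), Pow(Add(455, Rational(196, 85)), -1)) = Mul(Add(281, Add(-5, 0)), Pow(Rational(38871, 85), -1)) = Mul(Add(281, -5), Rational(85, 38871)) = Mul(276, Rational(85, 38871)) = Rational(7820, 12957)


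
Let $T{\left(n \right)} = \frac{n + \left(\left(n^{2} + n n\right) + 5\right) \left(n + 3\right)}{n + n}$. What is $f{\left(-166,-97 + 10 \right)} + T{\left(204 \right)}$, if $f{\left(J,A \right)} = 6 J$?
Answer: $\frac{5607965}{136} \approx 41235.0$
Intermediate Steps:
$T{\left(n \right)} = \frac{n + \left(3 + n\right) \left(5 + 2 n^{2}\right)}{2 n}$ ($T{\left(n \right)} = \frac{n + \left(\left(n^{2} + n^{2}\right) + 5\right) \left(3 + n\right)}{2 n} = \left(n + \left(2 n^{2} + 5\right) \left(3 + n\right)\right) \frac{1}{2 n} = \left(n + \left(5 + 2 n^{2}\right) \left(3 + n\right)\right) \frac{1}{2 n} = \left(n + \left(3 + n\right) \left(5 + 2 n^{2}\right)\right) \frac{1}{2 n} = \frac{n + \left(3 + n\right) \left(5 + 2 n^{2}\right)}{2 n}$)
$f{\left(-166,-97 + 10 \right)} + T{\left(204 \right)} = 6 \left(-166\right) + \left(3 + 204^{2} + 3 \cdot 204 + \frac{15}{2 \cdot 204}\right) = -996 + \left(3 + 41616 + 612 + \frac{15}{2} \cdot \frac{1}{204}\right) = -996 + \left(3 + 41616 + 612 + \frac{5}{136}\right) = -996 + \frac{5743421}{136} = \frac{5607965}{136}$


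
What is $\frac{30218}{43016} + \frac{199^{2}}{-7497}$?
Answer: $- \frac{738466135}{161245476} \approx -4.5798$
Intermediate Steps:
$\frac{30218}{43016} + \frac{199^{2}}{-7497} = 30218 \cdot \frac{1}{43016} + 39601 \left(- \frac{1}{7497}\right) = \frac{15109}{21508} - \frac{39601}{7497} = - \frac{738466135}{161245476}$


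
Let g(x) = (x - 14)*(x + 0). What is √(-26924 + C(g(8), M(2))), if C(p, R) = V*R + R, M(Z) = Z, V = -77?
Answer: 2*I*√6769 ≈ 164.55*I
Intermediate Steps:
g(x) = x*(-14 + x) (g(x) = (-14 + x)*x = x*(-14 + x))
C(p, R) = -76*R (C(p, R) = -77*R + R = -76*R)
√(-26924 + C(g(8), M(2))) = √(-26924 - 76*2) = √(-26924 - 152) = √(-27076) = 2*I*√6769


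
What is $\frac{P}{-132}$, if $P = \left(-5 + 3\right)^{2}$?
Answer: $- \frac{1}{33} \approx -0.030303$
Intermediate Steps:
$P = 4$ ($P = \left(-2\right)^{2} = 4$)
$\frac{P}{-132} = \frac{1}{-132} \cdot 4 = \left(- \frac{1}{132}\right) 4 = - \frac{1}{33}$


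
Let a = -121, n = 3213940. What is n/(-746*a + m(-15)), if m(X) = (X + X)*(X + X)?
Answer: 1606970/45583 ≈ 35.254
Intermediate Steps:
m(X) = 4*X² (m(X) = (2*X)*(2*X) = 4*X²)
n/(-746*a + m(-15)) = 3213940/(-746*(-121) + 4*(-15)²) = 3213940/(90266 + 4*225) = 3213940/(90266 + 900) = 3213940/91166 = 3213940*(1/91166) = 1606970/45583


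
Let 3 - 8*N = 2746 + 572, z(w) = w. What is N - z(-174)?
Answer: -1923/8 ≈ -240.38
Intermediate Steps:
N = -3315/8 (N = 3/8 - (2746 + 572)/8 = 3/8 - 1/8*3318 = 3/8 - 1659/4 = -3315/8 ≈ -414.38)
N - z(-174) = -3315/8 - 1*(-174) = -3315/8 + 174 = -1923/8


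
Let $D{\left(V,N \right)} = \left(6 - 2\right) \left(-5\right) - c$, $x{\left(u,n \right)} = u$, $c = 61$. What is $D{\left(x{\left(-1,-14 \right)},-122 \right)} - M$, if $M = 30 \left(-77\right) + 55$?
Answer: $2174$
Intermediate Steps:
$M = -2255$ ($M = -2310 + 55 = -2255$)
$D{\left(V,N \right)} = -81$ ($D{\left(V,N \right)} = \left(6 - 2\right) \left(-5\right) - 61 = 4 \left(-5\right) - 61 = -20 - 61 = -81$)
$D{\left(x{\left(-1,-14 \right)},-122 \right)} - M = -81 - -2255 = -81 + 2255 = 2174$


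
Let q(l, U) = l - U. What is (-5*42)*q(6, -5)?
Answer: -2310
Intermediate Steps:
(-5*42)*q(6, -5) = (-5*42)*(6 - 1*(-5)) = -210*(6 + 5) = -210*11 = -2310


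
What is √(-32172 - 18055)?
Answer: I*√50227 ≈ 224.11*I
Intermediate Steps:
√(-32172 - 18055) = √(-50227) = I*√50227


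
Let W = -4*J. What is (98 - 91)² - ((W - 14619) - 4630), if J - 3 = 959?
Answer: 23146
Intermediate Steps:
J = 962 (J = 3 + 959 = 962)
W = -3848 (W = -4*962 = -3848)
(98 - 91)² - ((W - 14619) - 4630) = (98 - 91)² - ((-3848 - 14619) - 4630) = 7² - (-18467 - 4630) = 49 - 1*(-23097) = 49 + 23097 = 23146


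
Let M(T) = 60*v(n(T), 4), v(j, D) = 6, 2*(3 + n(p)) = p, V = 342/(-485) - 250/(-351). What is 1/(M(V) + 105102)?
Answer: 1/105462 ≈ 9.4821e-6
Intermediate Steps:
V = 1208/170235 (V = 342*(-1/485) - 250*(-1/351) = -342/485 + 250/351 = 1208/170235 ≈ 0.0070961)
n(p) = -3 + p/2
M(T) = 360 (M(T) = 60*6 = 360)
1/(M(V) + 105102) = 1/(360 + 105102) = 1/105462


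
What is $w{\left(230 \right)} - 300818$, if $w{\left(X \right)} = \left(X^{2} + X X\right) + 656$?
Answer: $-194362$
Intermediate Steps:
$w{\left(X \right)} = 656 + 2 X^{2}$ ($w{\left(X \right)} = \left(X^{2} + X^{2}\right) + 656 = 2 X^{2} + 656 = 656 + 2 X^{2}$)
$w{\left(230 \right)} - 300818 = \left(656 + 2 \cdot 230^{2}\right) - 300818 = \left(656 + 2 \cdot 52900\right) - 300818 = \left(656 + 105800\right) - 300818 = 106456 - 300818 = -194362$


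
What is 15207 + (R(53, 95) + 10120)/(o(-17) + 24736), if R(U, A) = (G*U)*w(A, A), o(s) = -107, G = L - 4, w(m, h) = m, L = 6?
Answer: 374553393/24629 ≈ 15208.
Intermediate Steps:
G = 2 (G = 6 - 4 = 2)
R(U, A) = 2*A*U (R(U, A) = (2*U)*A = 2*A*U)
15207 + (R(53, 95) + 10120)/(o(-17) + 24736) = 15207 + (2*95*53 + 10120)/(-107 + 24736) = 15207 + (10070 + 10120)/24629 = 15207 + 20190*(1/24629) = 15207 + 20190/24629 = 374553393/24629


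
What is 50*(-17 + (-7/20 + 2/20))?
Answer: -1725/2 ≈ -862.50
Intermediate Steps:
50*(-17 + (-7/20 + 2/20)) = 50*(-17 + (-7*1/20 + 2*(1/20))) = 50*(-17 + (-7/20 + ⅒)) = 50*(-17 - ¼) = 50*(-69/4) = -1725/2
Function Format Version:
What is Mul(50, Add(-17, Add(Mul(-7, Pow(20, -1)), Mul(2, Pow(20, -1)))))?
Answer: Rational(-1725, 2) ≈ -862.50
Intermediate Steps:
Mul(50, Add(-17, Add(Mul(-7, Pow(20, -1)), Mul(2, Pow(20, -1))))) = Mul(50, Add(-17, Add(Mul(-7, Rational(1, 20)), Mul(2, Rational(1, 20))))) = Mul(50, Add(-17, Add(Rational(-7, 20), Rational(1, 10)))) = Mul(50, Add(-17, Rational(-1, 4))) = Mul(50, Rational(-69, 4)) = Rational(-1725, 2)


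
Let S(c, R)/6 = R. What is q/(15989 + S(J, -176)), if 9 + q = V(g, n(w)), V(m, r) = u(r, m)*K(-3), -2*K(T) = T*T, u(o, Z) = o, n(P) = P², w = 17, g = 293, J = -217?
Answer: -2619/29866 ≈ -0.087692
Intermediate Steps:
S(c, R) = 6*R
K(T) = -T²/2 (K(T) = -T*T/2 = -T²/2)
V(m, r) = -9*r/2 (V(m, r) = r*(-½*(-3)²) = r*(-½*9) = r*(-9/2) = -9*r/2)
q = -2619/2 (q = -9 - 9/2*17² = -9 - 9/2*289 = -9 - 2601/2 = -2619/2 ≈ -1309.5)
q/(15989 + S(J, -176)) = -2619/(2*(15989 + 6*(-176))) = -2619/(2*(15989 - 1056)) = -2619/2/14933 = -2619/2*1/14933 = -2619/29866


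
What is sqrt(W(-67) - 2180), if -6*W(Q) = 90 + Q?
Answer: I*sqrt(78618)/6 ≈ 46.732*I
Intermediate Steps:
W(Q) = -15 - Q/6 (W(Q) = -(90 + Q)/6 = -15 - Q/6)
sqrt(W(-67) - 2180) = sqrt((-15 - 1/6*(-67)) - 2180) = sqrt((-15 + 67/6) - 2180) = sqrt(-23/6 - 2180) = sqrt(-13103/6) = I*sqrt(78618)/6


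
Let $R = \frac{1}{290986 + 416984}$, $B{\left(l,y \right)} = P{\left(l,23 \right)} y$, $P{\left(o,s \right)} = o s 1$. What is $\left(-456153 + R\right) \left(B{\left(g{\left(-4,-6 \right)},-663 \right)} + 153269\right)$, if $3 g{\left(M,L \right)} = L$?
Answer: $- \frac{59346200016273703}{707970} \approx -8.3826 \cdot 10^{10}$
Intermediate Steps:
$g{\left(M,L \right)} = \frac{L}{3}$
$P{\left(o,s \right)} = o s$
$B{\left(l,y \right)} = 23 l y$ ($B{\left(l,y \right)} = l 23 y = 23 l y$)
$R = \frac{1}{707970} \approx 1.4125 \cdot 10^{-6}$
$\left(-456153 + R\right) \left(B{\left(g{\left(-4,-6 \right)},-663 \right)} + 153269\right) = \left(-456153 + \frac{1}{707970}\right) \left(23 \cdot \frac{1}{3} \left(-6\right) \left(-663\right) + 153269\right) = - \frac{322942639409 \left(23 \left(-2\right) \left(-663\right) + 153269\right)}{707970} = - \frac{322942639409 \left(30498 + 153269\right)}{707970} = \left(- \frac{322942639409}{707970}\right) 183767 = - \frac{59346200016273703}{707970}$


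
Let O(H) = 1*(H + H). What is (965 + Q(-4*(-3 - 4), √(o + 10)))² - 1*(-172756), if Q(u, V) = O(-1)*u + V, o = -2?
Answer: 999045 + 3636*√2 ≈ 1.0042e+6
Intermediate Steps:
O(H) = 2*H (O(H) = 1*(2*H) = 2*H)
Q(u, V) = V - 2*u (Q(u, V) = (2*(-1))*u + V = -2*u + V = V - 2*u)
(965 + Q(-4*(-3 - 4), √(o + 10)))² - 1*(-172756) = (965 + (√(-2 + 10) - (-8)*(-3 - 4)))² - 1*(-172756) = (965 + (√8 - (-8)*(-7)))² + 172756 = (965 + (2*√2 - 2*28))² + 172756 = (965 + (2*√2 - 56))² + 172756 = (965 + (-56 + 2*√2))² + 172756 = (909 + 2*√2)² + 172756 = 172756 + (909 + 2*√2)²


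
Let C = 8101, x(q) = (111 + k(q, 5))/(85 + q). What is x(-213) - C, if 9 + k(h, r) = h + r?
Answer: -518411/64 ≈ -8100.2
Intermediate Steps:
k(h, r) = -9 + h + r (k(h, r) = -9 + (h + r) = -9 + h + r)
x(q) = (107 + q)/(85 + q) (x(q) = (111 + (-9 + q + 5))/(85 + q) = (111 + (-4 + q))/(85 + q) = (107 + q)/(85 + q))
x(-213) - C = (107 - 213)/(85 - 213) - 1*8101 = -106/(-128) - 8101 = -1/128*(-106) - 8101 = 53/64 - 8101 = -518411/64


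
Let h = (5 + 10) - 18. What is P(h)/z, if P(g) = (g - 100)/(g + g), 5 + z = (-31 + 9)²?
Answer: 103/2874 ≈ 0.035839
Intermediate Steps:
h = -3 (h = 15 - 18 = -3)
z = 479 (z = -5 + (-31 + 9)² = -5 + (-22)² = -5 + 484 = 479)
P(g) = (-100 + g)/(2*g) (P(g) = (-100 + g)/((2*g)) = (-100 + g)*(1/(2*g)) = (-100 + g)/(2*g))
P(h)/z = ((½)*(-100 - 3)/(-3))/479 = ((½)*(-⅓)*(-103))*(1/479) = (103/6)*(1/479) = 103/2874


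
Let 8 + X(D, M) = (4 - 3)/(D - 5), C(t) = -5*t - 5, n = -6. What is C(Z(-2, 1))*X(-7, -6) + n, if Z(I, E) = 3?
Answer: 467/3 ≈ 155.67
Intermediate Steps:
C(t) = -5 - 5*t
X(D, M) = -8 + 1/(-5 + D) (X(D, M) = -8 + (4 - 3)/(D - 5) = -8 + 1/(-5 + D))
C(Z(-2, 1))*X(-7, -6) + n = (-5 - 5*3)*((41 - 8*(-7))/(-5 - 7)) - 6 = (-5 - 15)*((41 + 56)/(-12)) - 6 = -(-5)*97/3 - 6 = -20*(-97/12) - 6 = 485/3 - 6 = 467/3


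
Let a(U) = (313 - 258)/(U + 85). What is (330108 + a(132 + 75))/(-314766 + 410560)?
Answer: 96391591/27971848 ≈ 3.4460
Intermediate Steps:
a(U) = 55/(85 + U)
(330108 + a(132 + 75))/(-314766 + 410560) = (330108 + 55/(85 + (132 + 75)))/(-314766 + 410560) = (330108 + 55/(85 + 207))/95794 = (330108 + 55/292)*(1/95794) = (96391591/292)*(1/95794) = 96391591/27971848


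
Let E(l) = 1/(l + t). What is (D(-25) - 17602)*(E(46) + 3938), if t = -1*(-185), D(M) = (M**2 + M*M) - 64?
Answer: -4977763488/77 ≈ -6.4646e+7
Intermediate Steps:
D(M) = -64 + 2*M**2 (D(M) = (M**2 + M**2) - 64 = 2*M**2 - 64 = -64 + 2*M**2)
t = 185
E(l) = 1/(185 + l) (E(l) = 1/(l + 185) = 1/(185 + l))
(D(-25) - 17602)*(E(46) + 3938) = ((-64 + 2*(-25)**2) - 17602)*(1/(185 + 46) + 3938) = ((-64 + 2*625) - 17602)*(1/231 + 3938) = ((-64 + 1250) - 17602)*(1/231 + 3938) = (1186 - 17602)*(909679/231) = -16416*909679/231 = -4977763488/77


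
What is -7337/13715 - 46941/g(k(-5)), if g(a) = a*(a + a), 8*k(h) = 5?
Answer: -4120329901/68575 ≈ -60085.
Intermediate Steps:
k(h) = 5/8 (k(h) = (⅛)*5 = 5/8)
g(a) = 2*a² (g(a) = a*(2*a) = 2*a²)
-7337/13715 - 46941/g(k(-5)) = -7337/13715 - 46941/(2*(5/8)²) = -7337*1/13715 - 46941/(2*(25/64)) = -7337/13715 - 46941/25/32 = -7337/13715 - 46941*32/25 = -7337/13715 - 1502112/25 = -4120329901/68575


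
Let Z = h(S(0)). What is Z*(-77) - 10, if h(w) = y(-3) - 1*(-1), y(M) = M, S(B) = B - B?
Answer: 144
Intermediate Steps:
S(B) = 0
h(w) = -2 (h(w) = -3 - 1*(-1) = -3 + 1 = -2)
Z = -2
Z*(-77) - 10 = -2*(-77) - 10 = 154 - 10 = 144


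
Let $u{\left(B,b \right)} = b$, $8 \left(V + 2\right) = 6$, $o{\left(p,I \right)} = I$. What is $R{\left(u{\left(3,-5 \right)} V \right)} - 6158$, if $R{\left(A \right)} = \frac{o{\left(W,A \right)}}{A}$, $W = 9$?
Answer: $-6157$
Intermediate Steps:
$V = - \frac{5}{4}$ ($V = -2 + \frac{1}{8} \cdot 6 = -2 + \frac{3}{4} = - \frac{5}{4} \approx -1.25$)
$R{\left(A \right)} = 1$ ($R{\left(A \right)} = \frac{A}{A} = 1$)
$R{\left(u{\left(3,-5 \right)} V \right)} - 6158 = 1 - 6158 = -6157$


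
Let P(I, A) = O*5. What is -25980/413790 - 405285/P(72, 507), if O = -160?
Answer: 1117880641/2206880 ≈ 506.54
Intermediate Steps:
P(I, A) = -800 (P(I, A) = -160*5 = -800)
-25980/413790 - 405285/P(72, 507) = -25980/413790 - 405285/(-800) = -25980*1/413790 - 405285*(-1/800) = -866/13793 + 81057/160 = 1117880641/2206880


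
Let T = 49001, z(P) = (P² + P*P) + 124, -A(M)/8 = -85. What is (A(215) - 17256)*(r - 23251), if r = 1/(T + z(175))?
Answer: 42539471559424/110375 ≈ 3.8541e+8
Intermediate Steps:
A(M) = 680 (A(M) = -8*(-85) = 680)
z(P) = 124 + 2*P² (z(P) = (P² + P²) + 124 = 2*P² + 124 = 124 + 2*P²)
r = 1/110375 (r = 1/(49001 + (124 + 2*175²)) = 1/(49001 + (124 + 2*30625)) = 1/(49001 + (124 + 61250)) = 1/(49001 + 61374) = 1/110375 ≈ 9.0600e-6)
(A(215) - 17256)*(r - 23251) = (680 - 17256)*(1/110375 - 23251) = -16576*(-2566329124/110375) = 42539471559424/110375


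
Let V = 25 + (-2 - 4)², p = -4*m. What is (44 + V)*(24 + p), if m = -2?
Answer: 3360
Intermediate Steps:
p = 8 (p = -4*(-2) = 8)
V = 61 (V = 25 + (-6)² = 25 + 36 = 61)
(44 + V)*(24 + p) = (44 + 61)*(24 + 8) = 105*32 = 3360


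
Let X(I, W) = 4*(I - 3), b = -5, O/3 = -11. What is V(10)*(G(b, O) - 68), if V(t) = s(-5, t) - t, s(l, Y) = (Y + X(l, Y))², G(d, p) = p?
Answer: -47874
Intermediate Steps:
O = -33 (O = 3*(-11) = -33)
X(I, W) = -12 + 4*I (X(I, W) = 4*(-3 + I) = -12 + 4*I)
s(l, Y) = (-12 + Y + 4*l)² (s(l, Y) = (Y + (-12 + 4*l))² = (-12 + Y + 4*l)²)
V(t) = (-32 + t)² - t (V(t) = (-12 + t + 4*(-5))² - t = (-12 + t - 20)² - t = (-32 + t)² - t)
V(10)*(G(b, O) - 68) = ((-32 + 10)² - 1*10)*(-33 - 68) = ((-22)² - 10)*(-101) = (484 - 10)*(-101) = 474*(-101) = -47874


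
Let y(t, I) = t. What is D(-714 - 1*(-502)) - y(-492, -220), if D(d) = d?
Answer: 280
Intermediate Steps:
D(-714 - 1*(-502)) - y(-492, -220) = (-714 - 1*(-502)) - 1*(-492) = (-714 + 502) + 492 = -212 + 492 = 280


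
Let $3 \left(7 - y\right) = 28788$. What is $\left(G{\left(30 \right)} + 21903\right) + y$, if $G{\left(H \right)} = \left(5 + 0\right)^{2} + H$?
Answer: $12369$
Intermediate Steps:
$y = -9589$ ($y = 7 - 9596 = -9589$)
$G{\left(H \right)} = 25 + H$ ($G{\left(H \right)} = 5^{2} + H = 25 + H$)
$\left(G{\left(30 \right)} + 21903\right) + y = \left(\left(25 + 30\right) + 21903\right) - 9589 = \left(55 + 21903\right) - 9589 = 21958 - 9589 = 12369$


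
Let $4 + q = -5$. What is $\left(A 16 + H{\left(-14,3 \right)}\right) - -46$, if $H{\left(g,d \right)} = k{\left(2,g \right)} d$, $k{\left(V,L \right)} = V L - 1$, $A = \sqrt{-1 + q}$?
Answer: $-41 + 16 i \sqrt{10} \approx -41.0 + 50.596 i$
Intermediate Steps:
$q = -9$ ($q = -4 - 5 = -9$)
$A = i \sqrt{10}$ ($A = \sqrt{-1 - 9} = \sqrt{-10} = i \sqrt{10} \approx 3.1623 i$)
$k{\left(V,L \right)} = -1 + L V$ ($k{\left(V,L \right)} = L V - 1 = -1 + L V$)
$H{\left(g,d \right)} = d \left(-1 + 2 g\right)$ ($H{\left(g,d \right)} = \left(-1 + g 2\right) d = \left(-1 + 2 g\right) d = d \left(-1 + 2 g\right)$)
$\left(A 16 + H{\left(-14,3 \right)}\right) - -46 = \left(i \sqrt{10} \cdot 16 + 3 \left(-1 + 2 \left(-14\right)\right)\right) - -46 = \left(16 i \sqrt{10} + 3 \left(-1 - 28\right)\right) + 46 = \left(16 i \sqrt{10} + 3 \left(-29\right)\right) + 46 = \left(16 i \sqrt{10} - 87\right) + 46 = \left(-87 + 16 i \sqrt{10}\right) + 46 = -41 + 16 i \sqrt{10}$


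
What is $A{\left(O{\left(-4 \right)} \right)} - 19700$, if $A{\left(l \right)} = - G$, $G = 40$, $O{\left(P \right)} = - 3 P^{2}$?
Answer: $-19740$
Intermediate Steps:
$A{\left(l \right)} = -40$ ($A{\left(l \right)} = \left(-1\right) 40 = -40$)
$A{\left(O{\left(-4 \right)} \right)} - 19700 = -40 - 19700 = -19740$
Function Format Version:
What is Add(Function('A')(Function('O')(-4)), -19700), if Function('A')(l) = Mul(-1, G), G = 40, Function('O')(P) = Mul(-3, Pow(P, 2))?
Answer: -19740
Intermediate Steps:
Function('A')(l) = -40 (Function('A')(l) = Mul(-1, 40) = -40)
Add(Function('A')(Function('O')(-4)), -19700) = Add(-40, -19700) = -19740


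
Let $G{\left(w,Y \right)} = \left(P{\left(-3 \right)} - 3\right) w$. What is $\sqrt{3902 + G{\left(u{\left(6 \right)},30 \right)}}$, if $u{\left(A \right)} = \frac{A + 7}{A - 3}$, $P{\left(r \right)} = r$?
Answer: $2 \sqrt{969} \approx 62.258$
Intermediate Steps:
$u{\left(A \right)} = \frac{7 + A}{-3 + A}$
$G{\left(w,Y \right)} = - 6 w$ ($G{\left(w,Y \right)} = \left(-3 - 3\right) w = - 6 w$)
$\sqrt{3902 + G{\left(u{\left(6 \right)},30 \right)}} = \sqrt{3902 - 6 \frac{7 + 6}{-3 + 6}} = \sqrt{3902 - 6 \cdot \frac{1}{3} \cdot 13} = \sqrt{3902 - 26} = \sqrt{3876} = 2 \sqrt{969}$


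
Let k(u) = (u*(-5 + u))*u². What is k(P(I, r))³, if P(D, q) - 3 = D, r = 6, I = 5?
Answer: 3623878656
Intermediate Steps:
P(D, q) = 3 + D
k(u) = u³*(-5 + u)
k(P(I, r))³ = ((3 + 5)³*(-5 + (3 + 5)))³ = (8³*(-5 + 8))³ = (512*3)³ = 1536³ = 3623878656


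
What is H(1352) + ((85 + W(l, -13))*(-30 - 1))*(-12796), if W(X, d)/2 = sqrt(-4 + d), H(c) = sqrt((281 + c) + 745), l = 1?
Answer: 33717460 + sqrt(2378) + 793352*I*sqrt(17) ≈ 3.3718e+7 + 3.2711e+6*I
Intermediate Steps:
H(c) = sqrt(1026 + c)
W(X, d) = 2*sqrt(-4 + d)
H(1352) + ((85 + W(l, -13))*(-30 - 1))*(-12796) = sqrt(1026 + 1352) + ((85 + 2*sqrt(-4 - 13))*(-30 - 1))*(-12796) = sqrt(2378) + ((85 + 2*sqrt(-17))*(-31))*(-12796) = sqrt(2378) + ((85 + 2*(I*sqrt(17)))*(-31))*(-12796) = sqrt(2378) + ((85 + 2*I*sqrt(17))*(-31))*(-12796) = sqrt(2378) + (-2635 - 62*I*sqrt(17))*(-12796) = sqrt(2378) + (33717460 + 793352*I*sqrt(17)) = 33717460 + sqrt(2378) + 793352*I*sqrt(17)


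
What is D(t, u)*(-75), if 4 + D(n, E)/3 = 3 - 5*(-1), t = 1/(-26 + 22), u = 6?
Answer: -900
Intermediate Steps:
t = -¼ (t = 1/(-4) = -¼ ≈ -0.25000)
D(n, E) = 12 (D(n, E) = -12 + 3*(3 - 5*(-1)) = -12 + 3*(3 + 5) = -12 + 3*8 = -12 + 24 = 12)
D(t, u)*(-75) = 12*(-75) = -900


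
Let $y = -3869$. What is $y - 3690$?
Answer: $-7559$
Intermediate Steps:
$y - 3690 = -3869 - 3690 = -7559$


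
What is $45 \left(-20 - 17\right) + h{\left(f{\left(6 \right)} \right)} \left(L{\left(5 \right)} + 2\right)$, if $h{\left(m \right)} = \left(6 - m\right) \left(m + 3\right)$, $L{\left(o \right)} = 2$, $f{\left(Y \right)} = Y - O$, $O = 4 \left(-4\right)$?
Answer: $-3265$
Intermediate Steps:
$O = -16$
$f{\left(Y \right)} = 16 + Y$ ($f{\left(Y \right)} = Y - -16 = Y + 16 = 16 + Y$)
$h{\left(m \right)} = \left(3 + m\right) \left(6 - m\right)$ ($h{\left(m \right)} = \left(6 - m\right) \left(3 + m\right) = \left(3 + m\right) \left(6 - m\right)$)
$45 \left(-20 - 17\right) + h{\left(f{\left(6 \right)} \right)} \left(L{\left(5 \right)} + 2\right) = 45 \left(-20 - 17\right) + \left(18 - \left(16 + 6\right)^{2} + 3 \left(16 + 6\right)\right) \left(2 + 2\right) = 45 \left(-37\right) + \left(18 - 22^{2} + 3 \cdot 22\right) 4 = -1665 + \left(18 - 484 + 66\right) 4 = -1665 - 1600 = -3265$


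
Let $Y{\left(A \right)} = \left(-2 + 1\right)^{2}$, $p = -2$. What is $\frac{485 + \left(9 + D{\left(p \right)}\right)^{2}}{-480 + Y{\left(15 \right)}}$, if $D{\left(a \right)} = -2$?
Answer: $- \frac{534}{479} \approx -1.1148$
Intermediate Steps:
$Y{\left(A \right)} = 1$ ($Y{\left(A \right)} = \left(-1\right)^{2} = 1$)
$\frac{485 + \left(9 + D{\left(p \right)}\right)^{2}}{-480 + Y{\left(15 \right)}} = \frac{485 + \left(9 - 2\right)^{2}}{-480 + 1} = \frac{485 + 7^{2}}{-479} = \left(485 + 49\right) \left(- \frac{1}{479}\right) = 534 \left(- \frac{1}{479}\right) = - \frac{534}{479}$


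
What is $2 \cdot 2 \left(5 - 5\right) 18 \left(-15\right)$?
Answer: $0$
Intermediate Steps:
$2 \cdot 2 \left(5 - 5\right) 18 \left(-15\right) = 4 \cdot 0 \cdot 18 \left(-15\right) = 0 \cdot 18 \left(-15\right) = 0 \left(-15\right) = 0$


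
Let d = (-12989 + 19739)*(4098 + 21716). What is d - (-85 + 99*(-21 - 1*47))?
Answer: 174251317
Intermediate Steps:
d = 174244500 (d = 6750*25814 = 174244500)
d - (-85 + 99*(-21 - 1*47)) = 174244500 - (-85 + 99*(-21 - 1*47)) = 174244500 - (-85 + 99*(-21 - 47)) = 174244500 - (-85 + 99*(-68)) = 174244500 - (-85 - 6732) = 174244500 - 1*(-6817) = 174244500 + 6817 = 174251317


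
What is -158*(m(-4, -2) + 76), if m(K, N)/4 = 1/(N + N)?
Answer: -11850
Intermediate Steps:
m(K, N) = 2/N (m(K, N) = 4/(N + N) = 4/((2*N)) = 4*(1/(2*N)) = 2/N)
-158*(m(-4, -2) + 76) = -158*(2/(-2) + 76) = -158*(2*(-½) + 76) = -158*(-1 + 76) = -158*75 = -11850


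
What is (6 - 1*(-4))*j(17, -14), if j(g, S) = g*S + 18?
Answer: -2200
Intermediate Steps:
j(g, S) = 18 + S*g (j(g, S) = S*g + 18 = 18 + S*g)
(6 - 1*(-4))*j(17, -14) = (6 - 1*(-4))*(18 - 14*17) = (6 + 4)*(18 - 238) = 10*(-220) = -2200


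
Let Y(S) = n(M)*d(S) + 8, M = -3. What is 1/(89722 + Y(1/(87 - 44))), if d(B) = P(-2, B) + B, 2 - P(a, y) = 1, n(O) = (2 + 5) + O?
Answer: 43/3858566 ≈ 1.1144e-5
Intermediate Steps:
n(O) = 7 + O
P(a, y) = 1 (P(a, y) = 2 - 1*1 = 2 - 1 = 1)
d(B) = 1 + B
Y(S) = 12 + 4*S (Y(S) = (7 - 3)*(1 + S) + 8 = 4*(1 + S) + 8 = (4 + 4*S) + 8 = 12 + 4*S)
1/(89722 + Y(1/(87 - 44))) = 1/(89722 + (12 + 4/(87 - 44))) = 1/(89722 + (12 + 4/43)) = 1/(89722 + 520/43) = 1/(3858566/43) = 43/3858566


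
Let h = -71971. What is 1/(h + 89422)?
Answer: 1/17451 ≈ 5.7303e-5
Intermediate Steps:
1/(h + 89422) = 1/(-71971 + 89422) = 1/17451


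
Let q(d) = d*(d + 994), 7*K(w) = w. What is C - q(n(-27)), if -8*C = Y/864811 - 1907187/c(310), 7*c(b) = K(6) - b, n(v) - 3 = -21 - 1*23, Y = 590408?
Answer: 504165904455231/14971608032 ≈ 33675.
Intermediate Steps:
K(w) = w/7
n(v) = -41 (n(v) = 3 + (-21 - 1*23) = 3 + (-21 - 23) = 3 - 44 = -41)
q(d) = d*(994 + d)
c(b) = 6/49 - b/7 (c(b) = ((1/7)*6 - b)/7 = (6/7 - b)/7 = 6/49 - b/7)
C = -80819736179105/14971608032 (C = -(590408/864811 - 1907187/(6/49 - 1/7*310))/8 = -(590408*(1/864811) - 1907187/(6/49 - 310/7))/8 = -(590408/864811 - 1907187/(-2164/49))/8 = -(590408/864811 - 1907187*(-49/2164))/8 = -(590408/864811 + 93452163/2164)/8 = -1/8*80819736179105/1871451004 = -80819736179105/14971608032 ≈ -5398.2)
C - q(n(-27)) = -80819736179105/14971608032 - (-41)*(994 - 41) = -80819736179105/14971608032 - (-41)*953 = -80819736179105/14971608032 - 1*(-39073) = -80819736179105/14971608032 + 39073 = 504165904455231/14971608032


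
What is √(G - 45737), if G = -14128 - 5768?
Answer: I*√65633 ≈ 256.19*I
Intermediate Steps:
G = -19896
√(G - 45737) = √(-19896 - 45737) = √(-65633) = I*√65633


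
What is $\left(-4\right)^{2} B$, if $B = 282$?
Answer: $4512$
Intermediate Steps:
$\left(-4\right)^{2} B = \left(-4\right)^{2} \cdot 282 = 16 \cdot 282 = 4512$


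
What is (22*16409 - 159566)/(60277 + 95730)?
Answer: 201432/156007 ≈ 1.2912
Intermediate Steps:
(22*16409 - 159566)/(60277 + 95730) = (360998 - 159566)/156007 = 201432*(1/156007) = 201432/156007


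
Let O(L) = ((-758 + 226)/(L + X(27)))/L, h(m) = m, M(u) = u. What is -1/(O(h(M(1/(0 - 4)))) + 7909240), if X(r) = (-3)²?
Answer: -5/39547416 ≈ -1.2643e-7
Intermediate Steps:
X(r) = 9
O(L) = -532/(L*(9 + L)) (O(L) = ((-758 + 226)/(L + 9))/L = (-532/(9 + L))/L = -532/(L*(9 + L)))
-1/(O(h(M(1/(0 - 4)))) + 7909240) = -1/(-532/((1/(0 - 4))*(9 + 1/(0 - 4))) + 7909240) = -1/(-532/((1/(-4))*(9 + 1/(-4))) + 7909240) = -1/(-532/((-¼)*(9 - ¼)) + 7909240) = -1/(-532*(-4)/35/4 + 7909240) = -1/(-532*(-4)*4/35 + 7909240) = -1/(1216/5 + 7909240) = -1/39547416/5 = -1*5/39547416 = -5/39547416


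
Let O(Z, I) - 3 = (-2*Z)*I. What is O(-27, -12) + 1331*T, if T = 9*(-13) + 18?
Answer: -132414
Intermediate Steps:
O(Z, I) = 3 - 2*I*Z (O(Z, I) = 3 + (-2*Z)*I = 3 - 2*I*Z)
T = -99 (T = -117 + 18 = -99)
O(-27, -12) + 1331*T = (3 - 2*(-12)*(-27)) + 1331*(-99) = (3 - 648) - 131769 = -645 - 131769 = -132414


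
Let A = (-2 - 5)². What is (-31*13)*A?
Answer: -19747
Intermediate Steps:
A = 49 (A = (-7)² = 49)
(-31*13)*A = -31*13*49 = -403*49 = -19747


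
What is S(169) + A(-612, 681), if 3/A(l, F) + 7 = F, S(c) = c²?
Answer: 19250117/674 ≈ 28561.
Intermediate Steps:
A(l, F) = 3/(-7 + F)
S(169) + A(-612, 681) = 169² + 3/(-7 + 681) = 28561 + 3/674 = 19250117/674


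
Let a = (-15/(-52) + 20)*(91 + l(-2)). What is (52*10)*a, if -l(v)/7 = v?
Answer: 1107750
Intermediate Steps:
l(v) = -7*v
a = 110775/52 (a = (-15/(-52) + 20)*(91 - 7*(-2)) = (-15*(-1/52) + 20)*(91 + 14) = (15/52 + 20)*105 = (1055/52)*105 = 110775/52 ≈ 2130.3)
(52*10)*a = (52*10)*(110775/52) = 520*(110775/52) = 1107750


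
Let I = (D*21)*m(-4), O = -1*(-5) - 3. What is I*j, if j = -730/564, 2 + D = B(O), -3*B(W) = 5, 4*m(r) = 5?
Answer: 140525/1128 ≈ 124.58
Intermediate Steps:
m(r) = 5/4 (m(r) = (¼)*5 = 5/4)
O = 2 (O = 5 - 3 = 2)
B(W) = -5/3 (B(W) = -⅓*5 = -5/3)
D = -11/3 (D = -2 - 5/3 = -11/3 ≈ -3.6667)
j = -365/282 (j = -730*1/564 = -365/282 ≈ -1.2943)
I = -385/4 (I = -11/3*21*(5/4) = -77*5/4 = -385/4 ≈ -96.250)
I*j = -385/4*(-365/282) = 140525/1128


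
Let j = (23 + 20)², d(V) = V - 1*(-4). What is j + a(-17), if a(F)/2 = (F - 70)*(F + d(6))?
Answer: 3067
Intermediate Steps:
d(V) = 4 + V (d(V) = V + 4 = 4 + V)
a(F) = 2*(-70 + F)*(10 + F) (a(F) = 2*((F - 70)*(F + (4 + 6))) = 2*((-70 + F)*(F + 10)) = 2*((-70 + F)*(10 + F)) = 2*(-70 + F)*(10 + F))
j = 1849 (j = 43² = 1849)
j + a(-17) = 1849 + (-1400 - 120*(-17) + 2*(-17)²) = 1849 + (-1400 + 2040 + 2*289) = 1849 + (-1400 + 2040 + 578) = 1849 + 1218 = 3067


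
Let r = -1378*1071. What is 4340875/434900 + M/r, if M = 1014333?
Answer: 39768632377/4278946308 ≈ 9.2940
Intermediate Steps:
r = -1475838
4340875/434900 + M/r = 4340875/434900 + 1014333/(-1475838) = 4340875*(1/434900) + 1014333*(-1/1475838) = 173635/17396 - 338111/491946 = 39768632377/4278946308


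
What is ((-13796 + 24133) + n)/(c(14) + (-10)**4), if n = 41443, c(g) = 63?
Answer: 51780/10063 ≈ 5.1456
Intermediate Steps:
((-13796 + 24133) + n)/(c(14) + (-10)**4) = ((-13796 + 24133) + 41443)/(63 + (-10)**4) = (10337 + 41443)/(63 + 10000) = 51780/10063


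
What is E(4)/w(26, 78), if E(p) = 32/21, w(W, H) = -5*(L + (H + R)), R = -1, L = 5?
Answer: -16/4305 ≈ -0.0037166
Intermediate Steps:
w(W, H) = -20 - 5*H (w(W, H) = -5*(5 + (H - 1)) = -5*(5 + (-1 + H)) = -5*(4 + H) = -20 - 5*H)
E(p) = 32/21 (E(p) = 32*(1/21) = 32/21)
E(4)/w(26, 78) = 32/(21*(-20 - 5*78)) = 32/(21*(-20 - 390)) = (32/21)/(-410) = (32/21)*(-1/410) = -16/4305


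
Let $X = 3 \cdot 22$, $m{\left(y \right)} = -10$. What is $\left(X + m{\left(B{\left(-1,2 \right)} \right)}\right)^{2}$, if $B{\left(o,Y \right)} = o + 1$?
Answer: $3136$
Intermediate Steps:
$B{\left(o,Y \right)} = 1 + o$
$X = 66$
$\left(X + m{\left(B{\left(-1,2 \right)} \right)}\right)^{2} = \left(66 - 10\right)^{2} = 56^{2} = 3136$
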